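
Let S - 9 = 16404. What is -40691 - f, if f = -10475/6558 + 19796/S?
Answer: -486643649523/11959606 ≈ -40691.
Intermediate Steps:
S = 16413 (S = 9 + 16404 = 16413)
f = -4678223/11959606 (f = -10475/6558 + 19796/16413 = -4678223/11959606 ≈ -0.39117)
-40691 - f = -40691 - 1*(-4678223/11959606) = -40691 + 4678223/11959606 = -486643649523/11959606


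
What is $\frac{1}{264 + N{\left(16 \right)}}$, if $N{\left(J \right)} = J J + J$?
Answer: $\frac{1}{536} \approx 0.0018657$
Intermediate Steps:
$N{\left(J \right)} = J + J^{2}$ ($N{\left(J \right)} = J^{2} + J = J + J^{2}$)
$\frac{1}{264 + N{\left(16 \right)}} = \frac{1}{264 + 16 \left(1 + 16\right)} = \frac{1}{264 + 16 \cdot 17} = \frac{1}{264 + 272} = \frac{1}{536}$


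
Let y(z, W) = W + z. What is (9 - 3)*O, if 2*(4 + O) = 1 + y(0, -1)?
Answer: -24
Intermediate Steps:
O = -4 (O = -4 + (1 + (-1 + 0))/2 = -4 + (1 - 1)/2 = -4 + (½)*0 = -4 + 0 = -4)
(9 - 3)*O = (9 - 3)*(-4) = 6*(-4) = -24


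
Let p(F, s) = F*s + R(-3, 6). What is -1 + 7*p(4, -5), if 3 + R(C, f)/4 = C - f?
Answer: -477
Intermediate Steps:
R(C, f) = -12 - 4*f + 4*C (R(C, f) = -12 + 4*(C - f) = -12 + (-4*f + 4*C) = -12 - 4*f + 4*C)
p(F, s) = -48 + F*s (p(F, s) = F*s + (-12 - 4*6 + 4*(-3)) = F*s + (-12 - 24 - 12) = F*s - 48 = -48 + F*s)
-1 + 7*p(4, -5) = -1 + 7*(-48 + 4*(-5)) = -1 + 7*(-48 - 20) = -1 + 7*(-68) = -1 - 476 = -477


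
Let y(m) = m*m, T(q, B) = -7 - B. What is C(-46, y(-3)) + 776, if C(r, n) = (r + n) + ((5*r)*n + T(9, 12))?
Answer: -1350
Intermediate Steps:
y(m) = m**2
C(r, n) = -19 + n + r + 5*n*r (C(r, n) = (r + n) + ((5*r)*n + (-7 - 1*12)) = (n + r) + (5*n*r + (-7 - 12)) = (n + r) + (5*n*r - 19) = (n + r) + (-19 + 5*n*r) = -19 + n + r + 5*n*r)
C(-46, y(-3)) + 776 = (-19 + (-3)**2 - 46 + 5*(-3)**2*(-46)) + 776 = (-19 + 9 - 46 + 5*9*(-46)) + 776 = (-19 + 9 - 46 - 2070) + 776 = -2126 + 776 = -1350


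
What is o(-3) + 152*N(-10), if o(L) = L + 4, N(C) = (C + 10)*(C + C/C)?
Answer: 1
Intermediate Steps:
N(C) = (1 + C)*(10 + C) (N(C) = (10 + C)*(C + 1) = (10 + C)*(1 + C) = (1 + C)*(10 + C))
o(L) = 4 + L
o(-3) + 152*N(-10) = (4 - 3) + 152*(10 + (-10)² + 11*(-10)) = 1 + 152*(10 + 100 - 110) = 1 + 152*0 = 1 + 0 = 1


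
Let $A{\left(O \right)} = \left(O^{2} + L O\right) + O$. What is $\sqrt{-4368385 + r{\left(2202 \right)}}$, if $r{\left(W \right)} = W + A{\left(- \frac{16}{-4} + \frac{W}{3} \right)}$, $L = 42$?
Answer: $i \sqrt{3789805} \approx 1946.7 i$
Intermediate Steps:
$A{\left(O \right)} = O^{2} + 43 O$ ($A{\left(O \right)} = \left(O^{2} + 42 O\right) + O = O^{2} + 43 O$)
$r{\left(W \right)} = W + \left(4 + \frac{W}{3}\right) \left(47 + \frac{W}{3}\right)$ ($r{\left(W \right)} = W + \left(- \frac{16}{-4} + \frac{W}{3}\right) \left(43 + \left(- \frac{16}{-4} + \frac{W}{3}\right)\right) = W + \left(\left(-16\right) \left(- \frac{1}{4}\right) + W \frac{1}{3}\right) \left(43 + \left(\left(-16\right) \left(- \frac{1}{4}\right) + W \frac{1}{3}\right)\right) = W + \left(4 + \frac{W}{3}\right) \left(43 + \left(4 + \frac{W}{3}\right)\right) = W + \left(4 + \frac{W}{3}\right) \left(47 + \frac{W}{3}\right)$)
$\sqrt{-4368385 + r{\left(2202 \right)}} = \sqrt{-4368385 + \left(188 + 18 \cdot 2202 + \frac{2202^{2}}{9}\right)} = \sqrt{-4368385 + \left(188 + 39636 + \frac{1}{9} \cdot 4848804\right)} = \sqrt{-4368385 + \left(188 + 39636 + 538756\right)} = \sqrt{-4368385 + 578580} = \sqrt{-3789805} = i \sqrt{3789805}$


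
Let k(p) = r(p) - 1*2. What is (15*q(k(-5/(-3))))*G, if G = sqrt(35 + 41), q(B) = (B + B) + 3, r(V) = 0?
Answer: -30*sqrt(19) ≈ -130.77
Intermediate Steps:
k(p) = -2 (k(p) = 0 - 1*2 = 0 - 2 = -2)
q(B) = 3 + 2*B (q(B) = 2*B + 3 = 3 + 2*B)
G = 2*sqrt(19) (G = sqrt(76) = 2*sqrt(19) ≈ 8.7178)
(15*q(k(-5/(-3))))*G = (15*(3 + 2*(-2)))*(2*sqrt(19)) = (15*(3 - 4))*(2*sqrt(19)) = (15*(-1))*(2*sqrt(19)) = -30*sqrt(19)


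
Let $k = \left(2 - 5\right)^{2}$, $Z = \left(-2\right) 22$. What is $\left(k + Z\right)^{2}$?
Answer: $1225$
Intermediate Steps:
$Z = -44$
$k = 9$ ($k = \left(-3\right)^{2} = 9$)
$\left(k + Z\right)^{2} = \left(9 - 44\right)^{2} = \left(-35\right)^{2} = 1225$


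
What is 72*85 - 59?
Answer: 6061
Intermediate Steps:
72*85 - 59 = 6120 - 59 = 6061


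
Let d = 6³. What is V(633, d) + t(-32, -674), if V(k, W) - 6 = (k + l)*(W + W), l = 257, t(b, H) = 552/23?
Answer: 384510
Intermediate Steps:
t(b, H) = 24 (t(b, H) = 552*(1/23) = 24)
d = 216
V(k, W) = 6 + 2*W*(257 + k) (V(k, W) = 6 + (k + 257)*(W + W) = 6 + (257 + k)*(2*W) = 6 + 2*W*(257 + k))
V(633, d) + t(-32, -674) = (6 + 514*216 + 2*216*633) + 24 = (6 + 111024 + 273456) + 24 = 384486 + 24 = 384510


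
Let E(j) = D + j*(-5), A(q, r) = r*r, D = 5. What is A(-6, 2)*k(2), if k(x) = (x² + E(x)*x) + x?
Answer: -16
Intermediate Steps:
A(q, r) = r²
E(j) = 5 - 5*j (E(j) = 5 + j*(-5) = 5 - 5*j)
k(x) = x + x² + x*(5 - 5*x) (k(x) = (x² + (5 - 5*x)*x) + x = (x² + x*(5 - 5*x)) + x = x + x² + x*(5 - 5*x))
A(-6, 2)*k(2) = 2²*(2*2*(3 - 2*2)) = 4*(2*2*(3 - 4)) = 4*(2*2*(-1)) = 4*(-4) = -16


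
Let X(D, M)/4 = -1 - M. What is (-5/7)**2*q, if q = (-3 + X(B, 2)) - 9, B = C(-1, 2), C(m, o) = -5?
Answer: -600/49 ≈ -12.245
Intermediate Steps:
B = -5
X(D, M) = -4 - 4*M (X(D, M) = 4*(-1 - M) = -4 - 4*M)
q = -24 (q = (-3 + (-4 - 4*2)) - 9 = (-3 + (-4 - 8)) - 9 = (-3 - 12) - 9 = -15 - 9 = -24)
(-5/7)**2*q = (-5/7)**2*(-24) = (25/49)*(-24) = -600/49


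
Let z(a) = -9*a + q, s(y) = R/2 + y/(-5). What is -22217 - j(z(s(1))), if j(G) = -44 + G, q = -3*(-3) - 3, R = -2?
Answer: -110949/5 ≈ -22190.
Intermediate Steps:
q = 6 (q = 9 - 3 = 6)
s(y) = -1 - y/5 (s(y) = -2/2 + y/(-5) = -2*½ + y*(-⅕) = -1 - y/5)
z(a) = 6 - 9*a (z(a) = -9*a + 6 = 6 - 9*a)
-22217 - j(z(s(1))) = -22217 - (-44 + (6 - 9*(-1 - ⅕*1))) = -22217 - (-44 + (6 - 9*(-1 - ⅕))) = -22217 - (-44 + (6 - 9*(-6/5))) = -22217 - (-44 + (6 + 54/5)) = -22217 - (-44 + 84/5) = -22217 - 1*(-136/5) = -22217 + 136/5 = -110949/5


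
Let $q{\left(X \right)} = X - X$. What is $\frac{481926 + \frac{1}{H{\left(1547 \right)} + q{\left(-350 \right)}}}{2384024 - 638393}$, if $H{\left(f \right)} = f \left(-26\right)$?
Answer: $\frac{19384027571}{70212770082} \approx 0.27608$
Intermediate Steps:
$H{\left(f \right)} = - 26 f$
$q{\left(X \right)} = 0$
$\frac{481926 + \frac{1}{H{\left(1547 \right)} + q{\left(-350 \right)}}}{2384024 - 638393} = \frac{481926 + \frac{1}{\left(-26\right) 1547 + 0}}{2384024 - 638393} = \frac{481926 + \frac{1}{-40222 + 0}}{1745631} = \left(481926 + \frac{1}{-40222}\right) \frac{1}{1745631} = \left(481926 - \frac{1}{40222}\right) \frac{1}{1745631} = \frac{19384027571}{40222} \cdot \frac{1}{1745631} = \frac{19384027571}{70212770082}$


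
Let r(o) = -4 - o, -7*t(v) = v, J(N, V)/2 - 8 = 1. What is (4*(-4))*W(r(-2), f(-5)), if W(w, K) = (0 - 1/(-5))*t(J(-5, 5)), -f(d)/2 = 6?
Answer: 288/35 ≈ 8.2286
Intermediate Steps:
J(N, V) = 18 (J(N, V) = 16 + 2*1 = 16 + 2 = 18)
f(d) = -12 (f(d) = -2*6 = -12)
t(v) = -v/7
W(w, K) = -18/35 (W(w, K) = (0 - 1/(-5))*(-⅐*18) = (0 - 1*(-⅕))*(-18/7) = (0 + ⅕)*(-18/7) = (⅕)*(-18/7) = -18/35)
(4*(-4))*W(r(-2), f(-5)) = (4*(-4))*(-18/35) = -16*(-18/35) = 288/35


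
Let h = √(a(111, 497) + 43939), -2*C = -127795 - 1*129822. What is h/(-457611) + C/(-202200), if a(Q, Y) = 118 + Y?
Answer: -257617/404400 - √44554/457611 ≈ -0.63750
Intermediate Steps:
C = 257617/2 (C = -(-127795 - 1*129822)/2 = -(-127795 - 129822)/2 = -½*(-257617) = 257617/2 ≈ 1.2881e+5)
h = √44554 (h = √((118 + 497) + 43939) = √(615 + 43939) = √44554 ≈ 211.08)
h/(-457611) + C/(-202200) = √44554/(-457611) + (257617/2)/(-202200) = √44554*(-1/457611) + (257617/2)*(-1/202200) = -√44554/457611 - 257617/404400 = -257617/404400 - √44554/457611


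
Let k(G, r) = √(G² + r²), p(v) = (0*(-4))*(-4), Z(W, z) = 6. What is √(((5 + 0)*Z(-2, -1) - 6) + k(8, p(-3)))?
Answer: 4*√2 ≈ 5.6569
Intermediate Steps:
p(v) = 0 (p(v) = 0*(-4) = 0)
√(((5 + 0)*Z(-2, -1) - 6) + k(8, p(-3))) = √(((5 + 0)*6 - 6) + √(8² + 0²)) = √((5*6 - 6) + √(64 + 0)) = √((30 - 6) + √64) = √(24 + 8) = √32 = 4*√2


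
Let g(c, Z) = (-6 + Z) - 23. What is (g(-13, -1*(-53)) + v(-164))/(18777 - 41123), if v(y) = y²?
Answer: -13460/11173 ≈ -1.2047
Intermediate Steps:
g(c, Z) = -29 + Z
(g(-13, -1*(-53)) + v(-164))/(18777 - 41123) = ((-29 - 1*(-53)) + (-164)²)/(18777 - 41123) = ((-29 + 53) + 26896)/(-22346) = (24 + 26896)*(-1/22346) = 26920*(-1/22346) = -13460/11173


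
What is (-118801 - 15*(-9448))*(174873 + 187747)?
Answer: 8310887780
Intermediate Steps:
(-118801 - 15*(-9448))*(174873 + 187747) = (-118801 + 141720)*362620 = 22919*362620 = 8310887780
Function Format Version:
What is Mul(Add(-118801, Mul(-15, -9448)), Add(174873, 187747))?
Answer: 8310887780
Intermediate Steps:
Mul(Add(-118801, Mul(-15, -9448)), Add(174873, 187747)) = Mul(Add(-118801, 141720), 362620) = Mul(22919, 362620) = 8310887780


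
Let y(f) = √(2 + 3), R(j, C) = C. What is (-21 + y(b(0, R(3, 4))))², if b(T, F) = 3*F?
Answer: (21 - √5)² ≈ 352.08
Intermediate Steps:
y(f) = √5
(-21 + y(b(0, R(3, 4))))² = (-21 + √5)²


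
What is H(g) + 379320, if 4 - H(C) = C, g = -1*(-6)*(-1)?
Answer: 379330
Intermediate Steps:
g = -6 (g = 6*(-1) = -6)
H(C) = 4 - C
H(g) + 379320 = (4 - 1*(-6)) + 379320 = (4 + 6) + 379320 = 10 + 379320 = 379330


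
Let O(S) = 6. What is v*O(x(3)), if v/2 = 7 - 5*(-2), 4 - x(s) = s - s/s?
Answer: 204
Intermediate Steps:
x(s) = 5 - s (x(s) = 4 - (s - s/s) = 4 - (s - 1*1) = 4 - (s - 1) = 4 - (-1 + s) = 4 + (1 - s) = 5 - s)
v = 34 (v = 2*(7 - 5*(-2)) = 2*(7 + 10) = 2*17 = 34)
v*O(x(3)) = 34*6 = 204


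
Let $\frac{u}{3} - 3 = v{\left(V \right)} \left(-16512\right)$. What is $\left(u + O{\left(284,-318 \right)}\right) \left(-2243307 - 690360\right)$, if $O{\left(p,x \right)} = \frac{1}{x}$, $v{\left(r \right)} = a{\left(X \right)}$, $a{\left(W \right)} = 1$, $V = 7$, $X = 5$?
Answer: $\frac{15401347881843}{106} \approx 1.453 \cdot 10^{11}$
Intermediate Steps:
$v{\left(r \right)} = 1$
$u = -49527$ ($u = 9 + 3 \cdot 1 \left(-16512\right) = 9 + 3 \left(-16512\right) = 9 - 49536 = -49527$)
$\left(u + O{\left(284,-318 \right)}\right) \left(-2243307 - 690360\right) = \left(-49527 + \frac{1}{-318}\right) \left(-2243307 - 690360\right) = \left(-49527 - \frac{1}{318}\right) \left(-2933667\right) = \left(- \frac{15749587}{318}\right) \left(-2933667\right) = \frac{15401347881843}{106}$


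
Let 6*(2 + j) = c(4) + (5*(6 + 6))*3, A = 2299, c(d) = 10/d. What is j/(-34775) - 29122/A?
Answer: -12153394559/959372700 ≈ -12.668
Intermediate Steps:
j = 341/12 (j = -2 + (10/4 + (5*(6 + 6))*3)/6 = -2 + (10*(¼) + (5*12)*3)/6 = -2 + (5/2 + 60*3)/6 = -2 + (5/2 + 180)/6 = -2 + (⅙)*(365/2) = -2 + 365/12 = 341/12 ≈ 28.417)
j/(-34775) - 29122/A = (341/12)/(-34775) - 29122/2299 = (341/12)*(-1/34775) - 29122*1/2299 = -341/417300 - 29122/2299 = -12153394559/959372700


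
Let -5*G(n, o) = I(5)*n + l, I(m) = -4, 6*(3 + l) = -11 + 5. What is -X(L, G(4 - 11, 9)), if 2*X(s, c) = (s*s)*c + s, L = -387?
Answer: 3596391/10 ≈ 3.5964e+5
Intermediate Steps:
l = -4 (l = -3 + (-11 + 5)/6 = -3 + (1/6)*(-6) = -3 - 1 = -4)
G(n, o) = 4/5 + 4*n/5 (G(n, o) = -(-4*n - 4)/5 = -(-4 - 4*n)/5 = 4/5 + 4*n/5)
X(s, c) = s/2 + c*s**2/2 (X(s, c) = ((s*s)*c + s)/2 = (s**2*c + s)/2 = (c*s**2 + s)/2 = (s + c*s**2)/2 = s/2 + c*s**2/2)
-X(L, G(4 - 11, 9)) = -(-387)*(1 + (4/5 + 4*(4 - 11)/5)*(-387))/2 = -(-387)*(1 + (4/5 + (4/5)*(-7))*(-387))/2 = -(-387)*(1 + (4/5 - 28/5)*(-387))/2 = -(-387)*(1 - 24/5*(-387))/2 = -(-387)*(1 + 9288/5)/2 = -(-387)*9293/(2*5) = -1*(-3596391/10) = 3596391/10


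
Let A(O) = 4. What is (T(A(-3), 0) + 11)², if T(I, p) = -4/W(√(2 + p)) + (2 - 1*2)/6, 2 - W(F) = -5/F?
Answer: 42009/289 - 8120*√2/289 ≈ 105.62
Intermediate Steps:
W(F) = 2 + 5/F (W(F) = 2 - (-5)/F = 2 + 5/F)
T(I, p) = -4/(2 + 5/√(2 + p)) (T(I, p) = -4/(2 + 5/(√(2 + p))) + (2 - 1*2)/6 = -4/(2 + 5/√(2 + p)) + (2 - 2)*(⅙) = -4/(2 + 5/√(2 + p)) + 0*(⅙) = -4/(2 + 5/√(2 + p)) + 0 = -4/(2 + 5/√(2 + p)))
(T(A(-3), 0) + 11)² = (-4*√(2 + 0)/(5 + 2*√(2 + 0)) + 11)² = (-4*√2/(5 + 2*√2) + 11)² = (11 - 4*√2/(5 + 2*√2))²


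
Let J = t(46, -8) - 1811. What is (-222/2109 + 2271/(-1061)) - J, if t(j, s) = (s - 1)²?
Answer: 34829799/20159 ≈ 1727.8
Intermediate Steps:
t(j, s) = (-1 + s)²
J = -1730 (J = (-1 - 8)² - 1811 = (-9)² - 1811 = 81 - 1811 = -1730)
(-222/2109 + 2271/(-1061)) - J = (-222/2109 + 2271/(-1061)) - 1*(-1730) = (-222*1/2109 + 2271*(-1/1061)) + 1730 = (-2/19 - 2271/1061) + 1730 = -45271/20159 + 1730 = 34829799/20159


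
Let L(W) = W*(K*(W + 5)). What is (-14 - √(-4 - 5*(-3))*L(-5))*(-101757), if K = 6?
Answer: 1424598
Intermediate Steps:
L(W) = W*(30 + 6*W) (L(W) = W*(6*(W + 5)) = W*(6*(5 + W)) = W*(30 + 6*W))
(-14 - √(-4 - 5*(-3))*L(-5))*(-101757) = (-14 - √(-4 - 5*(-3))*6*(-5)*(5 - 5))*(-101757) = (-14 - √(-4 + 15)*6*(-5)*0)*(-101757) = (-14 - √11*0)*(-101757) = (-14 - 1*0)*(-101757) = (-14 + 0)*(-101757) = -14*(-101757) = 1424598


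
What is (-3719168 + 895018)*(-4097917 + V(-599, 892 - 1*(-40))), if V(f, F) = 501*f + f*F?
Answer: 13997289458600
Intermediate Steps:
V(f, F) = 501*f + F*f
(-3719168 + 895018)*(-4097917 + V(-599, 892 - 1*(-40))) = (-3719168 + 895018)*(-4097917 - 599*(501 + (892 - 1*(-40)))) = -2824150*(-4097917 - 599*(501 + (892 + 40))) = -2824150*(-4097917 - 599*(501 + 932)) = -2824150*(-4097917 - 599*1433) = -2824150*(-4097917 - 858367) = -2824150*(-4956284) = 13997289458600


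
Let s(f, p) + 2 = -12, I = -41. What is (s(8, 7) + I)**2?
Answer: 3025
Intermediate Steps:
s(f, p) = -14 (s(f, p) = -2 - 12 = -14)
(s(8, 7) + I)**2 = (-14 - 41)**2 = (-55)**2 = 3025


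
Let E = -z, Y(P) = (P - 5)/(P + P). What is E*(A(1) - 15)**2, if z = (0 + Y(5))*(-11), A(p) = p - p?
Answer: 0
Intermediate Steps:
Y(P) = (-5 + P)/(2*P) (Y(P) = (-5 + P)/((2*P)) = (-5 + P)*(1/(2*P)) = (-5 + P)/(2*P))
A(p) = 0
z = 0 (z = (0 + (1/2)*(-5 + 5)/5)*(-11) = (0 + (1/2)*(1/5)*0)*(-11) = (0 + 0)*(-11) = 0*(-11) = 0)
E = 0 (E = -1*0 = 0)
E*(A(1) - 15)**2 = 0*(0 - 15)**2 = 0*(-15)**2 = 0*225 = 0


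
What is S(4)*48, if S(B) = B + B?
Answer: 384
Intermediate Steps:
S(B) = 2*B
S(4)*48 = (2*4)*48 = 8*48 = 384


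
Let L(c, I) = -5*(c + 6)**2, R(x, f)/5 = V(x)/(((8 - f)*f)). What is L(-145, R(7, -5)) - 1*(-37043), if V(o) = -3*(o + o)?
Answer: -59562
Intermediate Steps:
V(o) = -6*o
R(x, f) = -30*x/(f*(8 - f)) (R(x, f) = 5*((-6*x)/(((8 - f)*f))) = 5*((-6*x)/((f*(8 - f)))) = 5*((-6*x)*(1/(f*(8 - f)))) = 5*(-6*x/(f*(8 - f))) = -30*x/(f*(8 - f)))
L(c, I) = -5*(6 + c)**2
L(-145, R(7, -5)) - 1*(-37043) = -5*(6 - 145)**2 - 1*(-37043) = -5*(-139)**2 + 37043 = -5*19321 + 37043 = -96605 + 37043 = -59562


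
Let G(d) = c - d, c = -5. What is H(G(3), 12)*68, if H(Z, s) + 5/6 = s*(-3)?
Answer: -7514/3 ≈ -2504.7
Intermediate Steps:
G(d) = -5 - d
H(Z, s) = -5/6 - 3*s (H(Z, s) = -5/6 + s*(-3) = -5/6 - 3*s)
H(G(3), 12)*68 = (-5/6 - 3*12)*68 = (-5/6 - 36)*68 = -221/6*68 = -7514/3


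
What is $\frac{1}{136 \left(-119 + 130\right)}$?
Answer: $\frac{1}{1496} \approx 0.00066845$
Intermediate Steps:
$\frac{1}{136 \left(-119 + 130\right)} = \frac{1}{136 \cdot 11} = \frac{1}{1496}$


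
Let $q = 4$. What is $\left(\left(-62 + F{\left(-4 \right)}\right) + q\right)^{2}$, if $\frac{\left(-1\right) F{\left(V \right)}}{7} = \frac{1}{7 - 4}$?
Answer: $\frac{32761}{9} \approx 3640.1$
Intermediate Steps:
$F{\left(V \right)} = - \frac{7}{3}$ ($F{\left(V \right)} = - \frac{7}{7 - 4} = - \frac{7}{3}$)
$\left(\left(-62 + F{\left(-4 \right)}\right) + q\right)^{2} = \left(\left(-62 - \frac{7}{3}\right) + 4\right)^{2} = \left(- \frac{193}{3} + 4\right)^{2} = \left(- \frac{181}{3}\right)^{2} = \frac{32761}{9}$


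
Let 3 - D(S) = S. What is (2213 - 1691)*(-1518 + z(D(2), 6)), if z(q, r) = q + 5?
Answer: -789264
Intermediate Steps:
D(S) = 3 - S
z(q, r) = 5 + q
(2213 - 1691)*(-1518 + z(D(2), 6)) = (2213 - 1691)*(-1518 + (5 + (3 - 1*2))) = 522*(-1518 + (5 + (3 - 2))) = 522*(-1518 + (5 + 1)) = 522*(-1518 + 6) = 522*(-1512) = -789264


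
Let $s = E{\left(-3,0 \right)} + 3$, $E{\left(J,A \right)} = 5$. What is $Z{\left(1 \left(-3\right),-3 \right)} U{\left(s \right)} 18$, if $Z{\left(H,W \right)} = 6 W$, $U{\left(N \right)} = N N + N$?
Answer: $-23328$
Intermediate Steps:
$s = 8$ ($s = 5 + 3 = 8$)
$U{\left(N \right)} = N + N^{2}$ ($U{\left(N \right)} = N^{2} + N = N + N^{2}$)
$Z{\left(1 \left(-3\right),-3 \right)} U{\left(s \right)} 18 = 6 \left(-3\right) 8 \left(1 + 8\right) 18 = - 18 \cdot 8 \cdot 9 \cdot 18 = \left(-18\right) 72 \cdot 18 = \left(-1296\right) 18 = -23328$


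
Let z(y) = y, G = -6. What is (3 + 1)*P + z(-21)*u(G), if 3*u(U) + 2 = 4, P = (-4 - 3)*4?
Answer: -126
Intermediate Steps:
P = -28 (P = -7*4 = -28)
u(U) = ⅔ (u(U) = -⅔ + (⅓)*4 = -⅔ + 4/3 = ⅔)
(3 + 1)*P + z(-21)*u(G) = (3 + 1)*(-28) - 21*⅔ = 4*(-28) - 14 = -112 - 14 = -126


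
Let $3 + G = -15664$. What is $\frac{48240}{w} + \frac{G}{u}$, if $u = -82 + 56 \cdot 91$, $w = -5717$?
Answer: $- \frac{331443599}{28665038} \approx -11.563$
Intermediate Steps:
$G = -15667$ ($G = -3 - 15664 = -15667$)
$u = 5014$ ($u = -82 + 5096 = 5014$)
$\frac{48240}{w} + \frac{G}{u} = \frac{48240}{-5717} - \frac{15667}{5014} = 48240 \left(- \frac{1}{5717}\right) - \frac{15667}{5014} = - \frac{48240}{5717} - \frac{15667}{5014} = - \frac{331443599}{28665038}$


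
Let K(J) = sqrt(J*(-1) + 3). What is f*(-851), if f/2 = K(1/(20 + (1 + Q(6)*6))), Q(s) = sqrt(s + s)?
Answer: -1702*sqrt(186 + 108*sqrt(3))/(3*sqrt(7 + 4*sqrt(3))) ≈ -2936.2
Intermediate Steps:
Q(s) = sqrt(2)*sqrt(s) (Q(s) = sqrt(2*s) = sqrt(2)*sqrt(s))
K(J) = sqrt(3 - J) (K(J) = sqrt(-J + 3) = sqrt(3 - J))
f = 2*sqrt(3 - 1/(21 + 12*sqrt(3))) (f = 2*sqrt(3 - 1/(20 + (1 + (sqrt(2)*sqrt(6))*6))) = 2*sqrt(3 - 1/(20 + (1 + (2*sqrt(3))*6))) = 2*sqrt(3 - 1/(20 + (1 + 12*sqrt(3)))) = 2*sqrt(3 - 1/(21 + 12*sqrt(3))) ≈ 3.4503)
f*(-851) = (2*sqrt(186 + 108*sqrt(3))/(3*sqrt(7 + 4*sqrt(3))))*(-851) = -1702*sqrt(186 + 108*sqrt(3))/(3*sqrt(7 + 4*sqrt(3)))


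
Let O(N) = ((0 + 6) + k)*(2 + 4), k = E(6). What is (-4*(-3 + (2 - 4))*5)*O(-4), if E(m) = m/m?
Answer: 4200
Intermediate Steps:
E(m) = 1
k = 1
O(N) = 42 (O(N) = ((0 + 6) + 1)*(2 + 4) = (6 + 1)*6 = 7*6 = 42)
(-4*(-3 + (2 - 4))*5)*O(-4) = (-4*(-3 + (2 - 4))*5)*42 = (-4*(-3 - 2)*5)*42 = (-4*(-5)*5)*42 = (20*5)*42 = 100*42 = 4200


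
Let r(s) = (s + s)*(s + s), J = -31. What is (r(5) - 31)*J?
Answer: -2139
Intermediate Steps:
r(s) = 4*s² (r(s) = (2*s)*(2*s) = 4*s²)
(r(5) - 31)*J = (4*5² - 31)*(-31) = (4*25 - 31)*(-31) = (100 - 31)*(-31) = 69*(-31) = -2139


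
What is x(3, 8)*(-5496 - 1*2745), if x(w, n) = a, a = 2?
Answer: -16482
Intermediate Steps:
x(w, n) = 2
x(3, 8)*(-5496 - 1*2745) = 2*(-5496 - 1*2745) = 2*(-5496 - 2745) = 2*(-8241) = -16482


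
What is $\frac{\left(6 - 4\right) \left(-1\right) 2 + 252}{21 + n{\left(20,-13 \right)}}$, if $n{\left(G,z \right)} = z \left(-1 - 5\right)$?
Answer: $\frac{248}{99} \approx 2.5051$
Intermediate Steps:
$n{\left(G,z \right)} = - 6 z$ ($n{\left(G,z \right)} = z \left(-6\right) = - 6 z$)
$\frac{\left(6 - 4\right) \left(-1\right) 2 + 252}{21 + n{\left(20,-13 \right)}} = \frac{\left(6 - 4\right) \left(-1\right) 2 + 252}{21 - -78} = \frac{\left(6 - 4\right) \left(-1\right) 2 + 252}{21 + 78} = \frac{2 \left(-1\right) 2 + 252}{99} = \left(\left(-2\right) 2 + 252\right) \frac{1}{99} = \left(-4 + 252\right) \frac{1}{99} = 248 \cdot \frac{1}{99} = \frac{248}{99}$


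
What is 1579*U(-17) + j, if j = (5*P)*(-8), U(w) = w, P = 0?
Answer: -26843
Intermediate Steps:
j = 0 (j = (5*0)*(-8) = 0*(-8) = 0)
1579*U(-17) + j = 1579*(-17) + 0 = -26843 + 0 = -26843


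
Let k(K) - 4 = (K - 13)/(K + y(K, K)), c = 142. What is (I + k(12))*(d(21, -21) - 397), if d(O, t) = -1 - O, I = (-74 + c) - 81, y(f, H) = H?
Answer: 90923/24 ≈ 3788.5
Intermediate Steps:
I = -13 (I = (-74 + 142) - 81 = 68 - 81 = -13)
k(K) = 4 + (-13 + K)/(2*K) (k(K) = 4 + (K - 13)/(K + K) = 4 + (-13 + K)/((2*K)) = 4 + (-13 + K)*(1/(2*K)) = 4 + (-13 + K)/(2*K))
(I + k(12))*(d(21, -21) - 397) = (-13 + (½)*(-13 + 9*12)/12)*((-1 - 1*21) - 397) = (-13 + (½)*(1/12)*(-13 + 108))*((-1 - 21) - 397) = (-13 + (½)*(1/12)*95)*(-22 - 397) = (-13 + 95/24)*(-419) = -217/24*(-419) = 90923/24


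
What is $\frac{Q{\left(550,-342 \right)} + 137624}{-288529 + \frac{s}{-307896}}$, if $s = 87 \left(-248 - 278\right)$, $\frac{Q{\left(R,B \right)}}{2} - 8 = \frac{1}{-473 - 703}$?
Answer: $- \frac{79867747727}{167423349303} \approx -0.47704$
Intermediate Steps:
$Q{\left(R,B \right)} = \frac{9407}{588}$ ($Q{\left(R,B \right)} = 16 + \frac{2}{-473 - 703} = 16 + \frac{2}{-1176} = 16 + 2 \left(- \frac{1}{1176}\right) = 16 - \frac{1}{588} = \frac{9407}{588}$)
$s = -45762$ ($s = 87 \left(-526\right) = -45762$)
$\frac{Q{\left(550,-342 \right)} + 137624}{-288529 + \frac{s}{-307896}} = \frac{\frac{9407}{588} + 137624}{-288529 - \frac{45762}{-307896}} = \frac{80932319}{588 \left(-288529 - - \frac{7627}{51316}\right)} = \frac{80932319}{588 \left(-288529 + \frac{7627}{51316}\right)} = \frac{80932319}{588 \left(- \frac{14806146537}{51316}\right)} = \frac{80932319}{588} \left(- \frac{51316}{14806146537}\right) = - \frac{79867747727}{167423349303}$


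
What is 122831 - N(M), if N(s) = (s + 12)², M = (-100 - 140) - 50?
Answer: 45547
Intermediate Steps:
M = -290 (M = -240 - 50 = -290)
N(s) = (12 + s)²
122831 - N(M) = 122831 - (12 - 290)² = 122831 - 1*(-278)² = 122831 - 1*77284 = 122831 - 77284 = 45547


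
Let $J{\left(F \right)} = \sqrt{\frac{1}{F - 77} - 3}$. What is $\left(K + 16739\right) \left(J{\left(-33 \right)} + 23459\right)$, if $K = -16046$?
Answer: $16257087 + \frac{63 i \sqrt{36410}}{10} \approx 1.6257 \cdot 10^{7} + 1202.1 i$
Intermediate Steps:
$J{\left(F \right)} = \sqrt{-3 + \frac{1}{-77 + F}}$ ($J{\left(F \right)} = \sqrt{\frac{1}{-77 + F} - 3} = \sqrt{-3 + \frac{1}{-77 + F}}$)
$\left(K + 16739\right) \left(J{\left(-33 \right)} + 23459\right) = \left(-16046 + 16739\right) \left(\sqrt{\frac{232 - -99}{-77 - 33}} + 23459\right) = 693 \left(\sqrt{\frac{232 + 99}{-110}} + 23459\right) = 693 \left(\sqrt{\left(- \frac{1}{110}\right) 331} + 23459\right) = 693 \left(\sqrt{- \frac{331}{110}} + 23459\right) = 693 \left(\frac{i \sqrt{36410}}{110} + 23459\right) = 693 \left(23459 + \frac{i \sqrt{36410}}{110}\right) = 16257087 + \frac{63 i \sqrt{36410}}{10}$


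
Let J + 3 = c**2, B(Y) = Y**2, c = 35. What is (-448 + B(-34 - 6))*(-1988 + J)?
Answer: -882432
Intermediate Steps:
J = 1222 (J = -3 + 35**2 = -3 + 1225 = 1222)
(-448 + B(-34 - 6))*(-1988 + J) = (-448 + (-34 - 6)**2)*(-1988 + 1222) = (-448 + (-40)**2)*(-766) = (-448 + 1600)*(-766) = 1152*(-766) = -882432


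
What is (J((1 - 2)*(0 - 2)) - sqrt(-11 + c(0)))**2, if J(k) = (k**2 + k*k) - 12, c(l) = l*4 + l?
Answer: (4 + I*sqrt(11))**2 ≈ 5.0 + 26.533*I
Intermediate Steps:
c(l) = 5*l (c(l) = 4*l + l = 5*l)
J(k) = -12 + 2*k**2 (J(k) = (k**2 + k**2) - 12 = 2*k**2 - 12 = -12 + 2*k**2)
(J((1 - 2)*(0 - 2)) - sqrt(-11 + c(0)))**2 = ((-12 + 2*((1 - 2)*(0 - 2))**2) - sqrt(-11 + 5*0))**2 = ((-12 + 2*(-1*(-2))**2) - sqrt(-11 + 0))**2 = ((-12 + 2*2**2) - sqrt(-11))**2 = ((-12 + 2*4) - I*sqrt(11))**2 = ((-12 + 8) - I*sqrt(11))**2 = (-4 - I*sqrt(11))**2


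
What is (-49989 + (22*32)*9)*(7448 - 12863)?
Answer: 236380995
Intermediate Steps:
(-49989 + (22*32)*9)*(7448 - 12863) = (-49989 + 704*9)*(-5415) = (-49989 + 6336)*(-5415) = -43653*(-5415) = 236380995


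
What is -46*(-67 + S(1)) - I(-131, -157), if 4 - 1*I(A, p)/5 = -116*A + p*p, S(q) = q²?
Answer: 202241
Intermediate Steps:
I(A, p) = 20 - 5*p² + 580*A (I(A, p) = 20 - 5*(-116*A + p*p) = 20 - 5*(-116*A + p²) = 20 - 5*(p² - 116*A) = 20 + (-5*p² + 580*A) = 20 - 5*p² + 580*A)
-46*(-67 + S(1)) - I(-131, -157) = -46*(-67 + 1²) - (20 - 5*(-157)² + 580*(-131)) = -46*(-67 + 1) - (20 - 5*24649 - 75980) = -46*(-66) - (20 - 123245 - 75980) = 3036 - 1*(-199205) = 3036 + 199205 = 202241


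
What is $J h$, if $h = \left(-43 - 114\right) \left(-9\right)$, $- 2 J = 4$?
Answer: $-2826$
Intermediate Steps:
$J = -2$ ($J = \left(- \frac{1}{2}\right) 4 = -2$)
$h = 1413$ ($h = \left(-43 - 114\right) \left(-9\right) = \left(-157\right) \left(-9\right) = 1413$)
$J h = \left(-2\right) 1413 = -2826$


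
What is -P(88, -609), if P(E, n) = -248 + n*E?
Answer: 53840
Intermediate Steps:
P(E, n) = -248 + E*n
-P(88, -609) = -(-248 + 88*(-609)) = -(-248 - 53592) = -1*(-53840) = 53840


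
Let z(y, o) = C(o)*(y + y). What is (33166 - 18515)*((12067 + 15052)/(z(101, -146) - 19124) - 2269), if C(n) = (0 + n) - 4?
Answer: -1643405233925/49424 ≈ -3.3251e+7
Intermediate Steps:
C(n) = -4 + n (C(n) = n - 4 = -4 + n)
z(y, o) = 2*y*(-4 + o) (z(y, o) = (-4 + o)*(y + y) = (-4 + o)*(2*y) = 2*y*(-4 + o))
(33166 - 18515)*((12067 + 15052)/(z(101, -146) - 19124) - 2269) = (33166 - 18515)*((12067 + 15052)/(2*101*(-4 - 146) - 19124) - 2269) = 14651*(27119/(2*101*(-150) - 19124) - 2269) = 14651*(27119/(-30300 - 19124) - 2269) = 14651*(27119/(-49424) - 2269) = 14651*(27119*(-1/49424) - 2269) = 14651*(-27119/49424 - 2269) = 14651*(-112170175/49424) = -1643405233925/49424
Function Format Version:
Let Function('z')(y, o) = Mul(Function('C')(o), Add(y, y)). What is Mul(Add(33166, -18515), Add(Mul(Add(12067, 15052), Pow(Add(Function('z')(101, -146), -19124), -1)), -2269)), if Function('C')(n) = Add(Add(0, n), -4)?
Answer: Rational(-1643405233925, 49424) ≈ -3.3251e+7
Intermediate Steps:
Function('C')(n) = Add(-4, n) (Function('C')(n) = Add(n, -4) = Add(-4, n))
Function('z')(y, o) = Mul(2, y, Add(-4, o)) (Function('z')(y, o) = Mul(Add(-4, o), Add(y, y)) = Mul(Add(-4, o), Mul(2, y)) = Mul(2, y, Add(-4, o)))
Mul(Add(33166, -18515), Add(Mul(Add(12067, 15052), Pow(Add(Function('z')(101, -146), -19124), -1)), -2269)) = Mul(Add(33166, -18515), Add(Mul(Add(12067, 15052), Pow(Add(Mul(2, 101, Add(-4, -146)), -19124), -1)), -2269)) = Mul(14651, Add(Mul(27119, Pow(Add(Mul(2, 101, -150), -19124), -1)), -2269)) = Mul(14651, Add(Mul(27119, Pow(Add(-30300, -19124), -1)), -2269)) = Mul(14651, Add(Mul(27119, Pow(-49424, -1)), -2269)) = Mul(14651, Add(Mul(27119, Rational(-1, 49424)), -2269)) = Mul(14651, Add(Rational(-27119, 49424), -2269)) = Mul(14651, Rational(-112170175, 49424)) = Rational(-1643405233925, 49424)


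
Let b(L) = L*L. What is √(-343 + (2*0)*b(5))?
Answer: 7*I*√7 ≈ 18.52*I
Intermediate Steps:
b(L) = L²
√(-343 + (2*0)*b(5)) = √(-343 + (2*0)*5²) = √(-343 + 0*25) = √(-343 + 0) = √(-343) = 7*I*√7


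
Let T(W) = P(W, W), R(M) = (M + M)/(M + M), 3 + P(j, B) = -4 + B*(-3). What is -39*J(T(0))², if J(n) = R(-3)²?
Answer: -39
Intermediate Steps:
P(j, B) = -7 - 3*B (P(j, B) = -3 + (-4 + B*(-3)) = -3 + (-4 - 3*B) = -7 - 3*B)
R(M) = 1 (R(M) = (2*M)/((2*M)) = (2*M)*(1/(2*M)) = 1)
T(W) = -7 - 3*W
J(n) = 1 (J(n) = 1² = 1)
-39*J(T(0))² = -39*1² = -39*1 = -39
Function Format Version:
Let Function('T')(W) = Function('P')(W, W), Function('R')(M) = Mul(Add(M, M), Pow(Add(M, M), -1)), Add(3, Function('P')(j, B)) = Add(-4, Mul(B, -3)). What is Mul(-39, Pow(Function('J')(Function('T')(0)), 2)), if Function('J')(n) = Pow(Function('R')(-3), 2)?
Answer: -39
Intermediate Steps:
Function('P')(j, B) = Add(-7, Mul(-3, B)) (Function('P')(j, B) = Add(-3, Add(-4, Mul(B, -3))) = Add(-3, Add(-4, Mul(-3, B))) = Add(-7, Mul(-3, B)))
Function('R')(M) = 1 (Function('R')(M) = Mul(Mul(2, M), Pow(Mul(2, M), -1)) = Mul(Mul(2, M), Mul(Rational(1, 2), Pow(M, -1))) = 1)
Function('T')(W) = Add(-7, Mul(-3, W))
Function('J')(n) = 1 (Function('J')(n) = Pow(1, 2) = 1)
Mul(-39, Pow(Function('J')(Function('T')(0)), 2)) = Mul(-39, Pow(1, 2)) = Mul(-39, 1) = -39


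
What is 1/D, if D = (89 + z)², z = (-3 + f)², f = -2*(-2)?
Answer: 1/8100 ≈ 0.00012346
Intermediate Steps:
f = 4
z = 1 (z = (-3 + 4)² = 1² = 1)
D = 8100 (D = (89 + 1)² = 90² = 8100)
1/D = 1/8100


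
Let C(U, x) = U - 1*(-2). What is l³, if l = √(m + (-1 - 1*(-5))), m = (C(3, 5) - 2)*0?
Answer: 8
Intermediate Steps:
C(U, x) = 2 + U (C(U, x) = U + 2 = 2 + U)
m = 0 (m = ((2 + 3) - 2)*0 = (5 - 2)*0 = 3*0 = 0)
l = 2 (l = √(0 + (-1 - 1*(-5))) = √(0 + (-1 + 5)) = √(0 + 4) = √4 = 2)
l³ = 2³ = 8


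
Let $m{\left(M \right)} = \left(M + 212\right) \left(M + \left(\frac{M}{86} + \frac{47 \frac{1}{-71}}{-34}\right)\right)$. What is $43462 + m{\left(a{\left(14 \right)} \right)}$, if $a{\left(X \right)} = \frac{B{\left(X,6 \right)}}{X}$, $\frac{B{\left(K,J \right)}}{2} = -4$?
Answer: $\frac{110229983978}{2543149} \approx 43344.0$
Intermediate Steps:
$B{\left(K,J \right)} = -8$ ($B{\left(K,J \right)} = 2 \left(-4\right) = -8$)
$a{\left(X \right)} = - \frac{8}{X}$
$m{\left(M \right)} = \left(212 + M\right) \left(\frac{47}{2414} + \frac{87 M}{86}\right)$ ($m{\left(M \right)} = \left(212 + M\right) \left(M + \left(M \frac{1}{86} + 47 \left(- \frac{1}{71}\right) \left(- \frac{1}{34}\right)\right)\right) = \left(212 + M\right) \left(M + \left(\frac{M}{86} - - \frac{47}{2414}\right)\right) = \left(212 + M\right) \left(M + \left(\frac{M}{86} + \frac{47}{2414}\right)\right) = \left(212 + M\right) \left(M + \left(\frac{47}{2414} + \frac{M}{86}\right)\right) = \left(212 + M\right) \left(\frac{47}{2414} + \frac{87 M}{86}\right)$)
$43462 + m{\left(a{\left(14 \right)} \right)} = 43462 + \left(\frac{4982}{1207} + \frac{87 \left(- \frac{8}{14}\right)^{2}}{86} + \frac{22263929 \left(- \frac{8}{14}\right)}{103802}\right) = 43462 + \left(\frac{4982}{1207} + \frac{87 \left(\left(-8\right) \frac{1}{14}\right)^{2}}{86} + \frac{22263929 \left(\left(-8\right) \frac{1}{14}\right)}{103802}\right) = 43462 + \left(\frac{4982}{1207} + \frac{87 \left(- \frac{4}{7}\right)^{2}}{86} + \frac{22263929}{103802} \left(- \frac{4}{7}\right)\right) = 43462 + \left(\frac{4982}{1207} + \frac{87}{86} \cdot \frac{16}{49} - \frac{44527858}{363307}\right) = 43462 + \left(\frac{4982}{1207} + \frac{696}{2107} - \frac{44527858}{363307}\right) = 43462 - \frac{300357860}{2543149} = \frac{110229983978}{2543149}$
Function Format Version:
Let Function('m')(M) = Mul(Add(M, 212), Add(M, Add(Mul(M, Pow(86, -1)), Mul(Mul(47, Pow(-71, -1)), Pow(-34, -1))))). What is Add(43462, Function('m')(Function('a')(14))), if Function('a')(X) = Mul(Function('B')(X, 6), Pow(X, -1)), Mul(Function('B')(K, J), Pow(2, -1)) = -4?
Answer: Rational(110229983978, 2543149) ≈ 43344.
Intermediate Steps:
Function('B')(K, J) = -8 (Function('B')(K, J) = Mul(2, -4) = -8)
Function('a')(X) = Mul(-8, Pow(X, -1))
Function('m')(M) = Mul(Add(212, M), Add(Rational(47, 2414), Mul(Rational(87, 86), M))) (Function('m')(M) = Mul(Add(212, M), Add(M, Add(Mul(M, Rational(1, 86)), Mul(Mul(47, Rational(-1, 71)), Rational(-1, 34))))) = Mul(Add(212, M), Add(M, Add(Mul(Rational(1, 86), M), Mul(Rational(-47, 71), Rational(-1, 34))))) = Mul(Add(212, M), Add(M, Add(Mul(Rational(1, 86), M), Rational(47, 2414)))) = Mul(Add(212, M), Add(M, Add(Rational(47, 2414), Mul(Rational(1, 86), M)))) = Mul(Add(212, M), Add(Rational(47, 2414), Mul(Rational(87, 86), M))))
Add(43462, Function('m')(Function('a')(14))) = Add(43462, Add(Rational(4982, 1207), Mul(Rational(87, 86), Pow(Mul(-8, Pow(14, -1)), 2)), Mul(Rational(22263929, 103802), Mul(-8, Pow(14, -1))))) = Add(43462, Add(Rational(4982, 1207), Mul(Rational(87, 86), Pow(Mul(-8, Rational(1, 14)), 2)), Mul(Rational(22263929, 103802), Mul(-8, Rational(1, 14))))) = Add(43462, Add(Rational(4982, 1207), Mul(Rational(87, 86), Pow(Rational(-4, 7), 2)), Mul(Rational(22263929, 103802), Rational(-4, 7)))) = Add(43462, Add(Rational(4982, 1207), Mul(Rational(87, 86), Rational(16, 49)), Rational(-44527858, 363307))) = Add(43462, Add(Rational(4982, 1207), Rational(696, 2107), Rational(-44527858, 363307))) = Add(43462, Rational(-300357860, 2543149)) = Rational(110229983978, 2543149)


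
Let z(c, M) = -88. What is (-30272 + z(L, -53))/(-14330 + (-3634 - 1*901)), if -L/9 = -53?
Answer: 552/343 ≈ 1.6093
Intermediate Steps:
L = 477 (L = -9*(-53) = 477)
(-30272 + z(L, -53))/(-14330 + (-3634 - 1*901)) = (-30272 - 88)/(-14330 + (-3634 - 1*901)) = -30360/(-14330 + (-3634 - 901)) = -30360/(-14330 - 4535) = -30360/(-18865) = -30360*(-1/18865) = 552/343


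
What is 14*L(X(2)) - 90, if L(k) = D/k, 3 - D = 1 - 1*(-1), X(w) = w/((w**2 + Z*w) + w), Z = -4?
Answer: -104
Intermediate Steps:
X(w) = w/(w**2 - 3*w) (X(w) = w/((w**2 - 4*w) + w) = w/(w**2 - 3*w))
D = 1 (D = 3 - (1 - 1*(-1)) = 3 - (1 + 1) = 3 - 1*2 = 3 - 2 = 1)
L(k) = 1/k
14*L(X(2)) - 90 = 14/(1/(-3 + 2)) - 90 = 14/(1/(-1)) - 90 = 14/(-1) - 90 = 14*(-1) - 90 = -14 - 90 = -104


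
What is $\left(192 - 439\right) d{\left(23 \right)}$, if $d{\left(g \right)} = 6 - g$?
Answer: $4199$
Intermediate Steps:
$\left(192 - 439\right) d{\left(23 \right)} = \left(192 - 439\right) \left(6 - 23\right) = - 247 \left(6 - 23\right) = \left(-247\right) \left(-17\right) = 4199$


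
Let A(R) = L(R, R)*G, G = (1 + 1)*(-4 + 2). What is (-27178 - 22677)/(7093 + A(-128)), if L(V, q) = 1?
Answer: -49855/7089 ≈ -7.0327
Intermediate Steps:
G = -4 (G = 2*(-2) = -4)
A(R) = -4 (A(R) = 1*(-4) = -4)
(-27178 - 22677)/(7093 + A(-128)) = (-27178 - 22677)/(7093 - 4) = -49855/7089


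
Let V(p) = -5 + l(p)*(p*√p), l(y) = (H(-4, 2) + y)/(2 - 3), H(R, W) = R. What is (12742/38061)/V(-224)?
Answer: -63710/22237908738409701 + 867679232*I*√14/7412636246136567 ≈ -2.8649e-12 + 4.3798e-7*I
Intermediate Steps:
l(y) = 4 - y (l(y) = (-4 + y)/(2 - 3) = (-4 + y)/(-1) = (-4 + y)*(-1) = 4 - y)
V(p) = -5 + p^(3/2)*(4 - p) (V(p) = -5 + (4 - p)*(p*√p) = -5 + (4 - p)*p^(3/2) = -5 + p^(3/2)*(4 - p))
(12742/38061)/V(-224) = (12742/38061)/(-5 + (-224)^(3/2)*(4 - 1*(-224))) = (12742*(1/38061))/(-5 + (-896*I*√14)*(4 + 224)) = 12742/(38061*(-5 - 896*I*√14*228)) = 12742/(38061*(-5 - 204288*I*√14))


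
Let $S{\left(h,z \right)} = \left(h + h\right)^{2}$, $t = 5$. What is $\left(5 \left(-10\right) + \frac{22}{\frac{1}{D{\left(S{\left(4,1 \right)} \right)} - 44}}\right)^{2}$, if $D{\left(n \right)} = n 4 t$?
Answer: $736688164$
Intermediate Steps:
$S{\left(h,z \right)} = 4 h^{2}$ ($S{\left(h,z \right)} = \left(2 h\right)^{2} = 4 h^{2}$)
$D{\left(n \right)} = 20 n$ ($D{\left(n \right)} = n 4 \cdot 5 = 4 n 5 = 20 n$)
$\left(5 \left(-10\right) + \frac{22}{\frac{1}{D{\left(S{\left(4,1 \right)} \right)} - 44}}\right)^{2} = \left(5 \left(-10\right) + \frac{22}{\frac{1}{20 \cdot 4 \cdot 4^{2} - 44}}\right)^{2} = \left(-50 + \frac{22}{\frac{1}{20 \cdot 4 \cdot 16 - 44}}\right)^{2} = \left(-50 + \frac{22}{\frac{1}{20 \cdot 64 - 44}}\right)^{2} = \left(-50 + \frac{22}{\frac{1}{1280 - 44}}\right)^{2} = \left(-50 + \frac{22}{\frac{1}{1236}}\right)^{2} = \left(-50 + 22 \frac{1}{\frac{1}{1236}}\right)^{2} = \left(-50 + 22 \cdot 1236\right)^{2} = \left(-50 + 27192\right)^{2} = 27142^{2} = 736688164$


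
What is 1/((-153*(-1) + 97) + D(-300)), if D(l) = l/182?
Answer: 91/22600 ≈ 0.0040265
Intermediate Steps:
D(l) = l/182 (D(l) = l*(1/182) = l/182)
1/((-153*(-1) + 97) + D(-300)) = 1/((-153*(-1) + 97) + (1/182)*(-300)) = 1/((153 + 97) - 150/91) = 1/(250 - 150/91) = 1/(22600/91) = 91/22600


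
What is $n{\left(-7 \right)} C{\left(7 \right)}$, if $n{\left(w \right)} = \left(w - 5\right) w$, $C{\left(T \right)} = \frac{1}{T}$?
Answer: $12$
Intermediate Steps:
$n{\left(w \right)} = w \left(-5 + w\right)$ ($n{\left(w \right)} = \left(-5 + w\right) w = w \left(-5 + w\right)$)
$n{\left(-7 \right)} C{\left(7 \right)} = \frac{\left(-7\right) \left(-5 - 7\right)}{7} = \left(-7\right) \left(-12\right) \frac{1}{7} = 84 \cdot \frac{1}{7} = 12$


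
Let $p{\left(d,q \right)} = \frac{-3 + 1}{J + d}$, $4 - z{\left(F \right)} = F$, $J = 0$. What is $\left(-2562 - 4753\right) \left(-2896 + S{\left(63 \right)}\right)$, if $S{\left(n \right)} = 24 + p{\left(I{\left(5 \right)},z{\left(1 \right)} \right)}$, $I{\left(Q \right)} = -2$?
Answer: $21001365$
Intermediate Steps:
$z{\left(F \right)} = 4 - F$
$p{\left(d,q \right)} = - \frac{2}{d}$ ($p{\left(d,q \right)} = \frac{-3 + 1}{0 + d} = - \frac{2}{d}$)
$S{\left(n \right)} = 25$ ($S{\left(n \right)} = 24 - \frac{2}{-2} = 24 - -1 = 24 + 1 = 25$)
$\left(-2562 - 4753\right) \left(-2896 + S{\left(63 \right)}\right) = \left(-2562 - 4753\right) \left(-2896 + 25\right) = \left(-7315\right) \left(-2871\right) = 21001365$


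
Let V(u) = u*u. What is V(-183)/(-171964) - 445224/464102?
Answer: -46052405907/39904418164 ≈ -1.1541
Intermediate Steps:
V(u) = u²
V(-183)/(-171964) - 445224/464102 = (-183)²/(-171964) - 445224/464102 = 33489*(-1/171964) - 445224*1/464102 = -33489/171964 - 222612/232051 = -46052405907/39904418164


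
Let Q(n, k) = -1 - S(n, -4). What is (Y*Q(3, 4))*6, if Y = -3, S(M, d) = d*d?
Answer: 306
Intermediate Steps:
S(M, d) = d**2
Q(n, k) = -17 (Q(n, k) = -1 - 1*(-4)**2 = -1 - 1*16 = -1 - 16 = -17)
Y = -3 (Y = -1*3 = -3)
(Y*Q(3, 4))*6 = -3*(-17)*6 = 51*6 = 306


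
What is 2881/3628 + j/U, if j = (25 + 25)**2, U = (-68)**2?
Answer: 349871/262123 ≈ 1.3348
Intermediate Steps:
U = 4624
j = 2500 (j = 50**2 = 2500)
2881/3628 + j/U = 2881/3628 + 2500/4624 = 2881*(1/3628) + 2500*(1/4624) = 2881/3628 + 625/1156 = 349871/262123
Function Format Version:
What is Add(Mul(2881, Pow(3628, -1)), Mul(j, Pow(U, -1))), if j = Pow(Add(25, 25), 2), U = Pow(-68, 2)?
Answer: Rational(349871, 262123) ≈ 1.3348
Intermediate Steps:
U = 4624
j = 2500 (j = Pow(50, 2) = 2500)
Add(Mul(2881, Pow(3628, -1)), Mul(j, Pow(U, -1))) = Add(Mul(2881, Pow(3628, -1)), Mul(2500, Pow(4624, -1))) = Add(Mul(2881, Rational(1, 3628)), Mul(2500, Rational(1, 4624))) = Add(Rational(2881, 3628), Rational(625, 1156)) = Rational(349871, 262123)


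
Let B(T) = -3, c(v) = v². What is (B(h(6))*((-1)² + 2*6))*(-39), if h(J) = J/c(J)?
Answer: 1521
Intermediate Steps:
h(J) = 1/J (h(J) = J/(J²) = J/J² = 1/J)
(B(h(6))*((-1)² + 2*6))*(-39) = -3*((-1)² + 2*6)*(-39) = -3*(1 + 12)*(-39) = -3*13*(-39) = -39*(-39) = 1521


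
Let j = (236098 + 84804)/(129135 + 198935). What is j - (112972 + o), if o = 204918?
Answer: -52144925699/164035 ≈ -3.1789e+5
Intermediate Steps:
j = 160451/164035 (j = 320902/328070 = 320902*(1/328070) = 160451/164035 ≈ 0.97815)
j - (112972 + o) = 160451/164035 - (112972 + 204918) = 160451/164035 - 1*317890 = 160451/164035 - 317890 = -52144925699/164035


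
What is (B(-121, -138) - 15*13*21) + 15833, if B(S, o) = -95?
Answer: 11643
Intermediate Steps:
(B(-121, -138) - 15*13*21) + 15833 = (-95 - 15*13*21) + 15833 = (-95 - 195*21) + 15833 = (-95 - 4095) + 15833 = -4190 + 15833 = 11643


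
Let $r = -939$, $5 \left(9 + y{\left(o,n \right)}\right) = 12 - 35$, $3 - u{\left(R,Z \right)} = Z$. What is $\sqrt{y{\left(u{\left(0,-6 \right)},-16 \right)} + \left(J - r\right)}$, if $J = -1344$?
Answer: $\frac{i \sqrt{10465}}{5} \approx 20.46 i$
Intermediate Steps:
$u{\left(R,Z \right)} = 3 - Z$
$y{\left(o,n \right)} = - \frac{68}{5}$ ($y{\left(o,n \right)} = -9 + \frac{12 - 35}{5} = -9 + \frac{1}{5} \left(-23\right) = -9 - \frac{23}{5} = - \frac{68}{5}$)
$\sqrt{y{\left(u{\left(0,-6 \right)},-16 \right)} + \left(J - r\right)} = \sqrt{- \frac{68}{5} - 405} = \sqrt{- \frac{2093}{5}} = \frac{i \sqrt{10465}}{5}$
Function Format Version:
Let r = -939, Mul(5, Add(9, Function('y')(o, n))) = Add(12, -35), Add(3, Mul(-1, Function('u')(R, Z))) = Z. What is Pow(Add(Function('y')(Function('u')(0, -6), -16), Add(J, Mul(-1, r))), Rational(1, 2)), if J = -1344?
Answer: Mul(Rational(1, 5), I, Pow(10465, Rational(1, 2))) ≈ Mul(20.460, I)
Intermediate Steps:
Function('u')(R, Z) = Add(3, Mul(-1, Z))
Function('y')(o, n) = Rational(-68, 5) (Function('y')(o, n) = Add(-9, Mul(Rational(1, 5), Add(12, -35))) = Add(-9, Mul(Rational(1, 5), -23)) = Add(-9, Rational(-23, 5)) = Rational(-68, 5))
Pow(Add(Function('y')(Function('u')(0, -6), -16), Add(J, Mul(-1, r))), Rational(1, 2)) = Pow(Add(Rational(-68, 5), Add(-1344, Mul(-1, -939))), Rational(1, 2)) = Pow(Add(Rational(-68, 5), Add(-1344, 939)), Rational(1, 2)) = Pow(Add(Rational(-68, 5), -405), Rational(1, 2)) = Pow(Rational(-2093, 5), Rational(1, 2)) = Mul(Rational(1, 5), I, Pow(10465, Rational(1, 2)))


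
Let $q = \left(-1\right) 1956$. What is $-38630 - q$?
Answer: $-36674$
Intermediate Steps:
$q = -1956$
$-38630 - q = -38630 - -1956 = -38630 + 1956 = -36674$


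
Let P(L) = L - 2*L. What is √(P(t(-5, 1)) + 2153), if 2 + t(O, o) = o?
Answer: √2154 ≈ 46.411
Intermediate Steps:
t(O, o) = -2 + o
P(L) = -L
√(P(t(-5, 1)) + 2153) = √(-(-2 + 1) + 2153) = √(-1*(-1) + 2153) = √(1 + 2153) = √2154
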